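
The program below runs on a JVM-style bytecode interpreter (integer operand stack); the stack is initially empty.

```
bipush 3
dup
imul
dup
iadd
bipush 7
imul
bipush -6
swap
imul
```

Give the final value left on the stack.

-756

bipush 3  : [3]
dup       : [3, 3]
imul      : [9]
dup       : [9, 9]
iadd      : [18]
bipush 7  : [18, 7]
imul      : [126]
bipush -6 : [126, -6]
swap      : [-6, 126]
imul      : [-756]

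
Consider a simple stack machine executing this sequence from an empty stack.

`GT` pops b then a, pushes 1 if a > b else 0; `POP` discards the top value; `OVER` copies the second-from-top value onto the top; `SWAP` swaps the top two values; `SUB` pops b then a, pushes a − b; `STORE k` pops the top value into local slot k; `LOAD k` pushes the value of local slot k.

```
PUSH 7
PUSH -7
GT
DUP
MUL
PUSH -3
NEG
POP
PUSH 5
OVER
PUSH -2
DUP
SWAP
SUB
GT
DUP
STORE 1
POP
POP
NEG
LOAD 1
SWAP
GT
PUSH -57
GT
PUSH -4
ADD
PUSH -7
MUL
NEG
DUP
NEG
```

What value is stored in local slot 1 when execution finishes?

1

PUSH 7   → 7
PUSH -7  → 7 -7
GT       → 1
DUP      → 1 1
MUL      → 1
PUSH -3  → 1 -3
NEG      → 1 3
POP      → 1
PUSH 5   → 1 5
OVER     → 1 5 1
PUSH -2  → 1 5 1 -2
DUP      → 1 5 1 -2 -2
SWAP     → 1 5 1 -2 -2
SUB      → 1 5 1 0
GT       → 1 5 1
DUP      → 1 5 1 1
STORE 1  → 1 5 1
POP      → 1 5
POP      → 1
NEG      → -1
LOAD 1   → -1 1
SWAP     → 1 -1
GT       → 1
PUSH -57 → 1 -57
GT       → 1
PUSH -4  → 1 -4
ADD      → -3
PUSH -7  → -3 -7
MUL      → 21
NEG      → -21
DUP      → -21 -21
NEG      → -21 21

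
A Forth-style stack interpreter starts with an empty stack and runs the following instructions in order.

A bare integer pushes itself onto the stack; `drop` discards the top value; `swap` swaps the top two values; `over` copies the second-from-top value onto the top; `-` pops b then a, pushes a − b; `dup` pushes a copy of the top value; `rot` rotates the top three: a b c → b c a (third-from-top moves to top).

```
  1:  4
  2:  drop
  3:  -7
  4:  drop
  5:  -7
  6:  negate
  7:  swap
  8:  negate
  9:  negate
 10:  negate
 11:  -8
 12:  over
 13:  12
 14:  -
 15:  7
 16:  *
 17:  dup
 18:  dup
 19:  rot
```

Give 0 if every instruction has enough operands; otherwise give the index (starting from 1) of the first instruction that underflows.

4       [4]
drop    []
-7      [-7]
drop    []
-7      [-7]
negate  [7]
swap  — needs 2 operands, stack has 1 → underflow

7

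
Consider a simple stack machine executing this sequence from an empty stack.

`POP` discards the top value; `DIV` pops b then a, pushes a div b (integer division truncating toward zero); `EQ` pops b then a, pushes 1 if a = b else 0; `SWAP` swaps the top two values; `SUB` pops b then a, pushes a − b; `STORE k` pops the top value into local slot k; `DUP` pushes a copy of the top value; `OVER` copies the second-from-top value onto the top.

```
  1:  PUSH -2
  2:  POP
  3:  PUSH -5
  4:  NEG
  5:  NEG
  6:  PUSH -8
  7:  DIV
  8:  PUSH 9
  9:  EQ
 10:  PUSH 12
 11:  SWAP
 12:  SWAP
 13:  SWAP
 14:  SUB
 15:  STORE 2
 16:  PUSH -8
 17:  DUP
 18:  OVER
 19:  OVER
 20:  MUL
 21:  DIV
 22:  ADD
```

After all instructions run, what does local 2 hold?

12

PUSH -2 → [-2]
POP     → []
PUSH -5 → [-5]
NEG     → [5]
NEG     → [-5]
PUSH -8 → [-5, -8]
DIV     → [0]
PUSH 9  → [0, 9]
EQ      → [0]
PUSH 12 → [0, 12]
SWAP    → [12, 0]
SWAP    → [0, 12]
SWAP    → [12, 0]
SUB     → [12]
STORE 2 → []
PUSH -8 → [-8]
DUP     → [-8, -8]
OVER    → [-8, -8, -8]
OVER    → [-8, -8, -8, -8]
MUL     → [-8, -8, 64]
DIV     → [-8, 0]
ADD     → [-8]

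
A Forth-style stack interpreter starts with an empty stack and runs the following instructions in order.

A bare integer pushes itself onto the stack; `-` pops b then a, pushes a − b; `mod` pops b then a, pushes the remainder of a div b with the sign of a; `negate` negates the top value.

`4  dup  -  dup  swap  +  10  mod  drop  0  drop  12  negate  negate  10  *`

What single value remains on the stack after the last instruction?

4      : 4
dup    : 4 4
-      : 0
dup    : 0 0
swap   : 0 0
+      : 0
10     : 0 10
mod    : 0
drop   : (empty)
0      : 0
drop   : (empty)
12     : 12
negate : -12
negate : 12
10     : 12 10
*      : 120

120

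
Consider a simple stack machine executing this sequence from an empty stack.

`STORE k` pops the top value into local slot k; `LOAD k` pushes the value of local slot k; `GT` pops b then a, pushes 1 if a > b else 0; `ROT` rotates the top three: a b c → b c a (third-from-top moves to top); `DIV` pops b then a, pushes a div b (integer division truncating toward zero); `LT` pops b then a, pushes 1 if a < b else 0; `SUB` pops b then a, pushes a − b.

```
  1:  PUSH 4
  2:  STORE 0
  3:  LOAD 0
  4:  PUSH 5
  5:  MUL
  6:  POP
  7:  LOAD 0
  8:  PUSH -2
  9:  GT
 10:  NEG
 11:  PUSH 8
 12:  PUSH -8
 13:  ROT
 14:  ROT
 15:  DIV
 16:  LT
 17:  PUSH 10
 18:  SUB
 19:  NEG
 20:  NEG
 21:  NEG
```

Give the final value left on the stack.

PUSH 4  -> [4]
STORE 0 -> []
LOAD 0  -> [4]
PUSH 5  -> [4, 5]
MUL     -> [20]
POP     -> []
LOAD 0  -> [4]
PUSH -2 -> [4, -2]
GT      -> [1]
NEG     -> [-1]
PUSH 8  -> [-1, 8]
PUSH -8 -> [-1, 8, -8]
ROT     -> [8, -8, -1]
ROT     -> [-8, -1, 8]
DIV     -> [-8, 0]
LT      -> [1]
PUSH 10 -> [1, 10]
SUB     -> [-9]
NEG     -> [9]
NEG     -> [-9]
NEG     -> [9]

9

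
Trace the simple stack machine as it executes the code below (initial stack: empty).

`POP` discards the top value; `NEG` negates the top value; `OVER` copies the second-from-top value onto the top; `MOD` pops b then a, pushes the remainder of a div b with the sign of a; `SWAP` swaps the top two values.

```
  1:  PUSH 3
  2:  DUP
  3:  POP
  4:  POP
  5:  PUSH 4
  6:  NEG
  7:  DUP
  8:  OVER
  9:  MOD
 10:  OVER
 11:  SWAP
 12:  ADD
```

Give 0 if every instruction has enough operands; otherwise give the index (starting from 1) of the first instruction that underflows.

0

PUSH 3 → 3
DUP    → 3 3
POP    → 3
POP    → (empty)
PUSH 4 → 4
NEG    → -4
DUP    → -4 -4
OVER   → -4 -4 -4
MOD    → -4 0
OVER   → -4 0 -4
SWAP   → -4 -4 0
ADD    → -4 -4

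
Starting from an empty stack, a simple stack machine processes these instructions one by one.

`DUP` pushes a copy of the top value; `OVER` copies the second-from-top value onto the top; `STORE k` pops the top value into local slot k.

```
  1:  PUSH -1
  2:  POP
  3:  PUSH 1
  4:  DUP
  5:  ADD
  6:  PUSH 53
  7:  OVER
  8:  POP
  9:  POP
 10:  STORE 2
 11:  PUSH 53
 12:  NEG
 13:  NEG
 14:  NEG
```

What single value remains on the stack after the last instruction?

-53

PUSH -1 : -1
POP     : (empty)
PUSH 1  : 1
DUP     : 1 1
ADD     : 2
PUSH 53 : 2 53
OVER    : 2 53 2
POP     : 2 53
POP     : 2
STORE 2 : (empty)
PUSH 53 : 53
NEG     : -53
NEG     : 53
NEG     : -53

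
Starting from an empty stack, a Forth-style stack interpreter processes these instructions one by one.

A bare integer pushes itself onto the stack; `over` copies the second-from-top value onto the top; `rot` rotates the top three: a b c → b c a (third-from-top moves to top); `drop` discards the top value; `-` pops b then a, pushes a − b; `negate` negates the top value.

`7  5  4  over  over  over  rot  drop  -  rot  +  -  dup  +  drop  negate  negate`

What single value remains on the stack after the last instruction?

7

7       7
5       7 5
4       7 5 4
over    7 5 4 5
over    7 5 4 5 4
over    7 5 4 5 4 5
rot     7 5 4 4 5 5
drop    7 5 4 4 5
-       7 5 4 -1
rot     7 4 -1 5
+       7 4 4
-       7 0
dup     7 0 0
+       7 0
drop    7
negate  -7
negate  7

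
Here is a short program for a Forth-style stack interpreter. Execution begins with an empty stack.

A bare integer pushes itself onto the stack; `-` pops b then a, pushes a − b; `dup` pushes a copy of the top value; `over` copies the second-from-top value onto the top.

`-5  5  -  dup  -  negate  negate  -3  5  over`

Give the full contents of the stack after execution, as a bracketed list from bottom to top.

-5     → [-5]
5      → [-5, 5]
-      → [-10]
dup    → [-10, -10]
-      → [0]
negate → [0]
negate → [0]
-3     → [0, -3]
5      → [0, -3, 5]
over   → [0, -3, 5, -3]

[0, -3, 5, -3]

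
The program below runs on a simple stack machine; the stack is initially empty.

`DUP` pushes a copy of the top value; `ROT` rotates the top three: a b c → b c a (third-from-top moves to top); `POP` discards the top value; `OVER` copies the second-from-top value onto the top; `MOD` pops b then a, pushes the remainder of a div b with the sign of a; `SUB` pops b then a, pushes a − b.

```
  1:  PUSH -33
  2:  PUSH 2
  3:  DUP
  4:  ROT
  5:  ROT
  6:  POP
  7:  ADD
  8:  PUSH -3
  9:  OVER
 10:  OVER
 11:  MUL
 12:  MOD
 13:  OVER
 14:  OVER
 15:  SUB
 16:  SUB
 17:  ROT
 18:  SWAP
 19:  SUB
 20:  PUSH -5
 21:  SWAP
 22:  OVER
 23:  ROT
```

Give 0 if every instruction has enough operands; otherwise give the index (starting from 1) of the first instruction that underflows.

PUSH -33 : -33
PUSH 2   : -33 2
DUP      : -33 2 2
ROT      : 2 2 -33
ROT      : 2 -33 2
POP      : 2 -33
ADD      : -31
PUSH -3  : -31 -3
OVER     : -31 -3 -31
OVER     : -31 -3 -31 -3
MUL      : -31 -3 93
MOD      : -31 -3
OVER     : -31 -3 -31
OVER     : -31 -3 -31 -3
SUB      : -31 -3 -28
SUB      : -31 25
ROT  — needs 3 operands, stack has 2 → underflow

17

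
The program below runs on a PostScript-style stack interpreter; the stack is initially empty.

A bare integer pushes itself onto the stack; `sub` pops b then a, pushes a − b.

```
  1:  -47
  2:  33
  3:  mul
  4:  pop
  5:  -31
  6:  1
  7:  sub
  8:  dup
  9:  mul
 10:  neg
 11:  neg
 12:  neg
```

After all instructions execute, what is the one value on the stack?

-1024

-47  [-47]
33   [-47, 33]
mul  [-1551]
pop  []
-31  [-31]
1    [-31, 1]
sub  [-32]
dup  [-32, -32]
mul  [1024]
neg  [-1024]
neg  [1024]
neg  [-1024]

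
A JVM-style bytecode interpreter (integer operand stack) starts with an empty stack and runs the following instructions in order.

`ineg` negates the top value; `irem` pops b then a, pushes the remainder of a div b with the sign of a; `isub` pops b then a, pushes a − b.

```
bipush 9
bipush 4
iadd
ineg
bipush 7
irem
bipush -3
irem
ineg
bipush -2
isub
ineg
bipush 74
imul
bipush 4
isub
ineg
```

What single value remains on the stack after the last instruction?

152

bipush 9   [9]
bipush 4   [9, 4]
iadd       [13]
ineg       [-13]
bipush 7   [-13, 7]
irem       [-6]
bipush -3  [-6, -3]
irem       [0]
ineg       [0]
bipush -2  [0, -2]
isub       [2]
ineg       [-2]
bipush 74  [-2, 74]
imul       [-148]
bipush 4   [-148, 4]
isub       [-152]
ineg       [152]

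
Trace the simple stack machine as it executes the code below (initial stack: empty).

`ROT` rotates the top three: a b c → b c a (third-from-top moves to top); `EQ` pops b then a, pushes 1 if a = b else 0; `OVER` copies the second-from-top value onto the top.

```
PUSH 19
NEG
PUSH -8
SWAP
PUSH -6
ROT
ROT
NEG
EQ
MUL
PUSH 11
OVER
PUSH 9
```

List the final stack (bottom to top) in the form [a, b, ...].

PUSH 19 -> [19]
NEG     -> [-19]
PUSH -8 -> [-19, -8]
SWAP    -> [-8, -19]
PUSH -6 -> [-8, -19, -6]
ROT     -> [-19, -6, -8]
ROT     -> [-6, -8, -19]
NEG     -> [-6, -8, 19]
EQ      -> [-6, 0]
MUL     -> [0]
PUSH 11 -> [0, 11]
OVER    -> [0, 11, 0]
PUSH 9  -> [0, 11, 0, 9]

[0, 11, 0, 9]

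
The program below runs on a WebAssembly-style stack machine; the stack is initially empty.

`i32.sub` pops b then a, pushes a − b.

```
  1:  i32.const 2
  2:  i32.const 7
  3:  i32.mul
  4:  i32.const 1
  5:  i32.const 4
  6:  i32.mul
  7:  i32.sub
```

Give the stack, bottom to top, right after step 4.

i32.const 2  [2]
i32.const 7  [2, 7]
i32.mul      [14]
i32.const 1  [14, 1]

[14, 1]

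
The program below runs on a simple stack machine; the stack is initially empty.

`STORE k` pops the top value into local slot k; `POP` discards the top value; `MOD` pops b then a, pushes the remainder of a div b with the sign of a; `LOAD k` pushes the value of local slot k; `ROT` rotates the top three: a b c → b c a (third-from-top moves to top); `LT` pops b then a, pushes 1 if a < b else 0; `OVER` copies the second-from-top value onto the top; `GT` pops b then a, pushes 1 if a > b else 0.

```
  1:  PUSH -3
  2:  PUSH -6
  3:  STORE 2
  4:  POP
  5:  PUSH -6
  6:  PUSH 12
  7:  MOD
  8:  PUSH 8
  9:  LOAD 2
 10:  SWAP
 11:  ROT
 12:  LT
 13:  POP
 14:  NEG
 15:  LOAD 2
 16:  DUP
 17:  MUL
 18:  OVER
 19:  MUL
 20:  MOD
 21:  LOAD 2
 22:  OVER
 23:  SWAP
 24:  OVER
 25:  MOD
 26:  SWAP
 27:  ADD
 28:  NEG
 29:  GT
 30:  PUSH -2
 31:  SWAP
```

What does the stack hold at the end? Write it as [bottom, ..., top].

[-2, 1]

PUSH -3  -3
PUSH -6  -3 -6
STORE 2  -3
POP      (empty)
PUSH -6  -6
PUSH 12  -6 12
MOD      -6
PUSH 8   -6 8
LOAD 2   -6 8 -6
SWAP     -6 -6 8
ROT      -6 8 -6
LT       -6 0
POP      -6
NEG      6
LOAD 2   6 -6
DUP      6 -6 -6
MUL      6 36
OVER     6 36 6
MUL      6 216
MOD      6
LOAD 2   6 -6
OVER     6 -6 6
SWAP     6 6 -6
OVER     6 6 -6 6
MOD      6 6 0
SWAP     6 0 6
ADD      6 6
NEG      6 -6
GT       1
PUSH -2  1 -2
SWAP     -2 1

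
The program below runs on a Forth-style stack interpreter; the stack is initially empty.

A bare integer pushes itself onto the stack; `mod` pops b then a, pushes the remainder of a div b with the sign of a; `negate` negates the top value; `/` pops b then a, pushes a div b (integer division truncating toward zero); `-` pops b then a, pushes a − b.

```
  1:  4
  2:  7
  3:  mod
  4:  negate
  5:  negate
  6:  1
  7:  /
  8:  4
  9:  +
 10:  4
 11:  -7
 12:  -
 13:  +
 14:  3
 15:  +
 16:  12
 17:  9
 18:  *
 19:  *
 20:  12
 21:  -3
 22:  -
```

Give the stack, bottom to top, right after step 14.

4      → 4
7      → 4 7
mod    → 4
negate → -4
negate → 4
1      → 4 1
/      → 4
4      → 4 4
+      → 8
4      → 8 4
-7     → 8 4 -7
-      → 8 11
+      → 19
3      → 19 3

[19, 3]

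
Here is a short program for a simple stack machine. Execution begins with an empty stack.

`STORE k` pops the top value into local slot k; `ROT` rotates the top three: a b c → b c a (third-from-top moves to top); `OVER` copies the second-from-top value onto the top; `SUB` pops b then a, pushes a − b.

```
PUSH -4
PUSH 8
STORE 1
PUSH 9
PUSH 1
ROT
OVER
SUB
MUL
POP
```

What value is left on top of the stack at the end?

PUSH -4  [-4]
PUSH 8   [-4, 8]
STORE 1  [-4]
PUSH 9   [-4, 9]
PUSH 1   [-4, 9, 1]
ROT      [9, 1, -4]
OVER     [9, 1, -4, 1]
SUB      [9, 1, -5]
MUL      [9, -5]
POP      [9]

9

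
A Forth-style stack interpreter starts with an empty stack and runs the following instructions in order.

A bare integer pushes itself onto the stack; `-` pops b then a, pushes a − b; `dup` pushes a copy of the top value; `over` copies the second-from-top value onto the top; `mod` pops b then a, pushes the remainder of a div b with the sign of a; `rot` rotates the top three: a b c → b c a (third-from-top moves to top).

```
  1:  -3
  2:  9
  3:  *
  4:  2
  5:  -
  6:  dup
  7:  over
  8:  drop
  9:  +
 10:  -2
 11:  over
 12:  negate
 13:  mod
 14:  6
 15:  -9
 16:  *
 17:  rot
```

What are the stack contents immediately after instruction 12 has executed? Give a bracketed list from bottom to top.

[-58, -2, 58]

-3     → -3
9      → -3 9
*      → -27
2      → -27 2
-      → -29
dup    → -29 -29
over   → -29 -29 -29
drop   → -29 -29
+      → -58
-2     → -58 -2
over   → -58 -2 -58
negate → -58 -2 58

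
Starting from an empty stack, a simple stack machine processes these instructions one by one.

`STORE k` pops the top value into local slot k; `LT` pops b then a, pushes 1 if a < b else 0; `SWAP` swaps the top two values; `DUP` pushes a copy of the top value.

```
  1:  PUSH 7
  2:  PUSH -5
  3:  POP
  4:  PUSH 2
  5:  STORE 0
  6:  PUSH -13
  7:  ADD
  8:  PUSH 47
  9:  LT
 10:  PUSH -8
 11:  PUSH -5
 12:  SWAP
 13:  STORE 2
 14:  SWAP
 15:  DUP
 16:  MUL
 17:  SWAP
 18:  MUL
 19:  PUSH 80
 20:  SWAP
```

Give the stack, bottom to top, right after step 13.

[1, -5]

PUSH 7   → 7
PUSH -5  → 7 -5
POP      → 7
PUSH 2   → 7 2
STORE 0  → 7
PUSH -13 → 7 -13
ADD      → -6
PUSH 47  → -6 47
LT       → 1
PUSH -8  → 1 -8
PUSH -5  → 1 -8 -5
SWAP     → 1 -5 -8
STORE 2  → 1 -5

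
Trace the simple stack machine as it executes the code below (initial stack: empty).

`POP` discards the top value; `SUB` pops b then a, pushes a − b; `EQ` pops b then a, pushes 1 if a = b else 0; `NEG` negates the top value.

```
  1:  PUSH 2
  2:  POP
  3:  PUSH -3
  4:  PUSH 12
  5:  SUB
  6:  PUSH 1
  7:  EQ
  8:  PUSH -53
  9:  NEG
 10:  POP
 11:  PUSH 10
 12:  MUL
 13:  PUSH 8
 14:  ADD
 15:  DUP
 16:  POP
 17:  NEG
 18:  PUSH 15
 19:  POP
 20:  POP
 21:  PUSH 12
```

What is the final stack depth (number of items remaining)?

1

PUSH 2   → 2
POP      → (empty)
PUSH -3  → -3
PUSH 12  → -3 12
SUB      → -15
PUSH 1   → -15 1
EQ       → 0
PUSH -53 → 0 -53
NEG      → 0 53
POP      → 0
PUSH 10  → 0 10
MUL      → 0
PUSH 8   → 0 8
ADD      → 8
DUP      → 8 8
POP      → 8
NEG      → -8
PUSH 15  → -8 15
POP      → -8
POP      → (empty)
PUSH 12  → 12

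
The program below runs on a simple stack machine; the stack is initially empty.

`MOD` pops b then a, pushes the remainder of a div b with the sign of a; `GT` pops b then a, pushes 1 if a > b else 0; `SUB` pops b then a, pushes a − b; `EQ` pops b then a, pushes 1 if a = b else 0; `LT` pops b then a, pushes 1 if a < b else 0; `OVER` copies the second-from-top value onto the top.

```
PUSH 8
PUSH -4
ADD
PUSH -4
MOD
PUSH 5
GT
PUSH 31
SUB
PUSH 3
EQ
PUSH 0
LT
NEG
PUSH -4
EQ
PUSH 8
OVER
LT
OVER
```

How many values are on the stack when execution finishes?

3

PUSH 8  : [8]
PUSH -4 : [8, -4]
ADD     : [4]
PUSH -4 : [4, -4]
MOD     : [0]
PUSH 5  : [0, 5]
GT      : [0]
PUSH 31 : [0, 31]
SUB     : [-31]
PUSH 3  : [-31, 3]
EQ      : [0]
PUSH 0  : [0, 0]
LT      : [0]
NEG     : [0]
PUSH -4 : [0, -4]
EQ      : [0]
PUSH 8  : [0, 8]
OVER    : [0, 8, 0]
LT      : [0, 0]
OVER    : [0, 0, 0]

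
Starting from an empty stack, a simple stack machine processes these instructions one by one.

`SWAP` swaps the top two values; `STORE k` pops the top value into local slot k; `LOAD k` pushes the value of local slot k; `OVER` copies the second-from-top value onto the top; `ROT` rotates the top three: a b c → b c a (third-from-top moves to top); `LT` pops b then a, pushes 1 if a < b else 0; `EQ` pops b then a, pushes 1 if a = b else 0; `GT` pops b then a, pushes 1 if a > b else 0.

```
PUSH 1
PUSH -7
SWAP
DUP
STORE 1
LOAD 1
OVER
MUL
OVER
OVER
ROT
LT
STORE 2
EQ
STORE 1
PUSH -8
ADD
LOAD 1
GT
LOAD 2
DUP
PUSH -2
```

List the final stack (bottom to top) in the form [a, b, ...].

PUSH 1   [1]
PUSH -7  [1, -7]
SWAP     [-7, 1]
DUP      [-7, 1, 1]
STORE 1  [-7, 1]
LOAD 1   [-7, 1, 1]
OVER     [-7, 1, 1, 1]
MUL      [-7, 1, 1]
OVER     [-7, 1, 1, 1]
OVER     [-7, 1, 1, 1, 1]
ROT      [-7, 1, 1, 1, 1]
LT       [-7, 1, 1, 0]
STORE 2  [-7, 1, 1]
EQ       [-7, 1]
STORE 1  [-7]
PUSH -8  [-7, -8]
ADD      [-15]
LOAD 1   [-15, 1]
GT       [0]
LOAD 2   [0, 0]
DUP      [0, 0, 0]
PUSH -2  [0, 0, 0, -2]

[0, 0, 0, -2]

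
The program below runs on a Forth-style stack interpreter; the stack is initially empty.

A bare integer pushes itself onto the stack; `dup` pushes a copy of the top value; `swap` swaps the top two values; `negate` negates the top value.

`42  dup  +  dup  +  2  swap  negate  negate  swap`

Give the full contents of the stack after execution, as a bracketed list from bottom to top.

[168, 2]

42      [42]
dup     [42, 42]
+       [84]
dup     [84, 84]
+       [168]
2       [168, 2]
swap    [2, 168]
negate  [2, -168]
negate  [2, 168]
swap    [168, 2]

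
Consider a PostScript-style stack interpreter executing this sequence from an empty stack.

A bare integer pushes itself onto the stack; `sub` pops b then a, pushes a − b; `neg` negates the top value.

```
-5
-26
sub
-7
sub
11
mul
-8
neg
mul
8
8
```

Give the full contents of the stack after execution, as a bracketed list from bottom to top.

-5  -> -5
-26 -> -5 -26
sub -> 21
-7  -> 21 -7
sub -> 28
11  -> 28 11
mul -> 308
-8  -> 308 -8
neg -> 308 8
mul -> 2464
8   -> 2464 8
8   -> 2464 8 8

[2464, 8, 8]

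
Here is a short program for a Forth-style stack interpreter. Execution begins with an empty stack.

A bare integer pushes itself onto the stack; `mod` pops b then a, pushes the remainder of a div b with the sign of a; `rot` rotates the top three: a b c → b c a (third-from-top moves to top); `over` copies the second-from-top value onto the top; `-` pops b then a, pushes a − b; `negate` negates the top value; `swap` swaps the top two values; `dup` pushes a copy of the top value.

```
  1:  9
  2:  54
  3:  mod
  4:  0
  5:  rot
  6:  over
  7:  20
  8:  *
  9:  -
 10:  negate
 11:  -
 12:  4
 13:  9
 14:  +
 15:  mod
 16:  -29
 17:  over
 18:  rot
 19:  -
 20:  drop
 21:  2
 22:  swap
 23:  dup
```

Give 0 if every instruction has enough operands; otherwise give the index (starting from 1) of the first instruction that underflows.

5

9   -> 9
54  -> 9 54
mod -> 9
0   -> 9 0
rot  — needs 3 operands, stack has 2 → underflow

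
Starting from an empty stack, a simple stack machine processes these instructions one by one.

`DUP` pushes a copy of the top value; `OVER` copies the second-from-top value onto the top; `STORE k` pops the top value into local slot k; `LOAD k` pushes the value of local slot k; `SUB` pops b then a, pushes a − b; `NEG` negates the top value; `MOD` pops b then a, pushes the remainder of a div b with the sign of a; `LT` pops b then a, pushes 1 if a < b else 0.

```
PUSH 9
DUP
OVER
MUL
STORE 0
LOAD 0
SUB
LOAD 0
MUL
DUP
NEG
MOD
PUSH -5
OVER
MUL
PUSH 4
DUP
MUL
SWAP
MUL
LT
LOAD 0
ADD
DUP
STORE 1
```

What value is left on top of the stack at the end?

PUSH 9  : 9
DUP     : 9 9
OVER    : 9 9 9
MUL     : 9 81
STORE 0 : 9
LOAD 0  : 9 81
SUB     : -72
LOAD 0  : -72 81
MUL     : -5832
DUP     : -5832 -5832
NEG     : -5832 5832
MOD     : 0
PUSH -5 : 0 -5
OVER    : 0 -5 0
MUL     : 0 0
PUSH 4  : 0 0 4
DUP     : 0 0 4 4
MUL     : 0 0 16
SWAP    : 0 16 0
MUL     : 0 0
LT      : 0
LOAD 0  : 0 81
ADD     : 81
DUP     : 81 81
STORE 1 : 81

81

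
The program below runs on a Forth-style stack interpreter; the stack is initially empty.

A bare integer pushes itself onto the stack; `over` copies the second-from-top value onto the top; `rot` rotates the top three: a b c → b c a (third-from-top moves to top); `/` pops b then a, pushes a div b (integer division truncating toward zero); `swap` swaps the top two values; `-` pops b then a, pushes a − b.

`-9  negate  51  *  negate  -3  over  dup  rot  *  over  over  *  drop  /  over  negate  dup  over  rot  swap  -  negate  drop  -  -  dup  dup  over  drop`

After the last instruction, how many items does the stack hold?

3

-9      [-9]
negate  [9]
51      [9, 51]
*       [459]
negate  [-459]
-3      [-459, -3]
over    [-459, -3, -459]
dup     [-459, -3, -459, -459]
rot     [-459, -459, -459, -3]
*       [-459, -459, 1377]
over    [-459, -459, 1377, -459]
over    [-459, -459, 1377, -459, 1377]
*       [-459, -459, 1377, -632043]
drop    [-459, -459, 1377]
/       [-459, 0]
over    [-459, 0, -459]
negate  [-459, 0, 459]
dup     [-459, 0, 459, 459]
over    [-459, 0, 459, 459, 459]
rot     [-459, 0, 459, 459, 459]
swap    [-459, 0, 459, 459, 459]
-       [-459, 0, 459, 0]
negate  [-459, 0, 459, 0]
drop    [-459, 0, 459]
-       [-459, -459]
-       [0]
dup     [0, 0]
dup     [0, 0, 0]
over    [0, 0, 0, 0]
drop    [0, 0, 0]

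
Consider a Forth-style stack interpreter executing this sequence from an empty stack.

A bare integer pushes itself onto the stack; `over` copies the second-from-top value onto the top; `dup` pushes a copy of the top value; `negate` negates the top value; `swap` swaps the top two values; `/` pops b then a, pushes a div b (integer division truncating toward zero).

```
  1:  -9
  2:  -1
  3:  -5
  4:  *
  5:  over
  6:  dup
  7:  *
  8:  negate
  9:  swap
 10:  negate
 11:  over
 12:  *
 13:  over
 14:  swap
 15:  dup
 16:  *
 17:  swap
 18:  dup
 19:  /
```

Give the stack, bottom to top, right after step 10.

-9     → -9
-1     → -9 -1
-5     → -9 -1 -5
*      → -9 5
over   → -9 5 -9
dup    → -9 5 -9 -9
*      → -9 5 81
negate → -9 5 -81
swap   → -9 -81 5
negate → -9 -81 -5

[-9, -81, -5]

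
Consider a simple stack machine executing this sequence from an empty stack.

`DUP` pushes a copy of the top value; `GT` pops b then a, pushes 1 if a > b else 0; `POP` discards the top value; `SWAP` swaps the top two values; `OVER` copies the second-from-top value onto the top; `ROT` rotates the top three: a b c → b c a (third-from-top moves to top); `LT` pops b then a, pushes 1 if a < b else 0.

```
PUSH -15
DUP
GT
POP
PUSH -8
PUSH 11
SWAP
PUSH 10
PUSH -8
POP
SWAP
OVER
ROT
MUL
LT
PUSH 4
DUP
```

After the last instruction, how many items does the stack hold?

PUSH -15 : -15
DUP      : -15 -15
GT       : 0
POP      : (empty)
PUSH -8  : -8
PUSH 11  : -8 11
SWAP     : 11 -8
PUSH 10  : 11 -8 10
PUSH -8  : 11 -8 10 -8
POP      : 11 -8 10
SWAP     : 11 10 -8
OVER     : 11 10 -8 10
ROT      : 11 -8 10 10
MUL      : 11 -8 100
LT       : 11 1
PUSH 4   : 11 1 4
DUP      : 11 1 4 4

4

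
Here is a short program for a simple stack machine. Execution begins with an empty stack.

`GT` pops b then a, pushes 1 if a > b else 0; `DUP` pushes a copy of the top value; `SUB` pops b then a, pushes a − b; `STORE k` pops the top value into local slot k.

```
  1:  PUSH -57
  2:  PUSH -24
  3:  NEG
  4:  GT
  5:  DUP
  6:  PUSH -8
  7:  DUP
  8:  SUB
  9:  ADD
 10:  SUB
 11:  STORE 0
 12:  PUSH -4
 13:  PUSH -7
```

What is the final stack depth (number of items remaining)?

PUSH -57 → -57
PUSH -24 → -57 -24
NEG      → -57 24
GT       → 0
DUP      → 0 0
PUSH -8  → 0 0 -8
DUP      → 0 0 -8 -8
SUB      → 0 0 0
ADD      → 0 0
SUB      → 0
STORE 0  → (empty)
PUSH -4  → -4
PUSH -7  → -4 -7

2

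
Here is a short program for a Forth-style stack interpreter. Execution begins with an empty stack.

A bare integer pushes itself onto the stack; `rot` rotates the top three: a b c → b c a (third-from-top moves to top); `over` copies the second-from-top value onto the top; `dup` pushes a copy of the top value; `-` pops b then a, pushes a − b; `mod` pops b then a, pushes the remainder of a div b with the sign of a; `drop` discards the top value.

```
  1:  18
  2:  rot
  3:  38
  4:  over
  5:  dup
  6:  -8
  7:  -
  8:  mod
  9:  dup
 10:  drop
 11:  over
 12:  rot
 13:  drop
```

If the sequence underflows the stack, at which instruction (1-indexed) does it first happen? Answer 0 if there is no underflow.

18 -> [18]
rot  — needs 3 operands, stack has 1 → underflow

2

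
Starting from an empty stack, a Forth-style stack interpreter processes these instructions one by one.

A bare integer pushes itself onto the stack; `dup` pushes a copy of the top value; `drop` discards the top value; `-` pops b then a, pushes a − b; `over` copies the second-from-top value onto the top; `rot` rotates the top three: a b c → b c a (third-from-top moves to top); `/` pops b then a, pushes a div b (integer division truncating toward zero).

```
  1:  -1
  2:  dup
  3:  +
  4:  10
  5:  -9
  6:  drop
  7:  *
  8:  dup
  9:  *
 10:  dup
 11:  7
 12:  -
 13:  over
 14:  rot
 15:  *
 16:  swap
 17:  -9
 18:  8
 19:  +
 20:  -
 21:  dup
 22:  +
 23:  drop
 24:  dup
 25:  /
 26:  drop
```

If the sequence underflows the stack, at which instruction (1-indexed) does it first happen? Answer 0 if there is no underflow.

0

-1    -1
dup   -1 -1
+     -2
10    -2 10
-9    -2 10 -9
drop  -2 10
*     -20
dup   -20 -20
*     400
dup   400 400
7     400 400 7
-     400 393
over  400 393 400
rot   393 400 400
*     393 160000
swap  160000 393
-9    160000 393 -9
8     160000 393 -9 8
+     160000 393 -1
-     160000 394
dup   160000 394 394
+     160000 788
drop  160000
dup   160000 160000
/     1
drop  (empty)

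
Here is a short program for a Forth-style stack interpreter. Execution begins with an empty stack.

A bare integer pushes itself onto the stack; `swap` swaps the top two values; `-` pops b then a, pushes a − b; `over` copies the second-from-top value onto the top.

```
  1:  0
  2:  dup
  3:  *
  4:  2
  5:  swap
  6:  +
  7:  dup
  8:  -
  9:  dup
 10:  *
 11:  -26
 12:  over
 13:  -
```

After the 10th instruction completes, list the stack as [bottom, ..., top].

0     [0]
dup   [0, 0]
*     [0]
2     [0, 2]
swap  [2, 0]
+     [2]
dup   [2, 2]
-     [0]
dup   [0, 0]
*     [0]

[0]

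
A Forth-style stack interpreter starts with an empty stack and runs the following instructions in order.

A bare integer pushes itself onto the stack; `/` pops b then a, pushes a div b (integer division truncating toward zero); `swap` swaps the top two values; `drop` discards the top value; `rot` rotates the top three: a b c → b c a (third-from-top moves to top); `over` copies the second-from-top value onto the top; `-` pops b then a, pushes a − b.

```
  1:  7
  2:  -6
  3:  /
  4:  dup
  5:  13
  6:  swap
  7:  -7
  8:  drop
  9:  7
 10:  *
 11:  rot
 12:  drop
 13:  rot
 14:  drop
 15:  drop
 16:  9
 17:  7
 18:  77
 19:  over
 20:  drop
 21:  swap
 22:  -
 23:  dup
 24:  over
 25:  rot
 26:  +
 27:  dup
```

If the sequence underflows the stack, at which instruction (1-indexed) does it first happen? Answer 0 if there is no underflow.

13

7     7
-6    7 -6
/     -1
dup   -1 -1
13    -1 -1 13
swap  -1 13 -1
-7    -1 13 -1 -7
drop  -1 13 -1
7     -1 13 -1 7
*     -1 13 -7
rot   13 -7 -1
drop  13 -7
rot  — needs 3 operands, stack has 2 → underflow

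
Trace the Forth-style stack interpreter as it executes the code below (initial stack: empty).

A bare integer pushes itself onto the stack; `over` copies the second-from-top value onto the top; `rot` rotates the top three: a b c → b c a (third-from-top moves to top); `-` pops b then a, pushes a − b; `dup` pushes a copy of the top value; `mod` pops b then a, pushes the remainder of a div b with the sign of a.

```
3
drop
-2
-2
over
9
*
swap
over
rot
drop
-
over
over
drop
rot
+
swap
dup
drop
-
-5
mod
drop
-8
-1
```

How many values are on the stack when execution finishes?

3     [3]
drop  []
-2    [-2]
-2    [-2, -2]
over  [-2, -2, -2]
9     [-2, -2, -2, 9]
*     [-2, -2, -18]
swap  [-2, -18, -2]
over  [-2, -18, -2, -18]
rot   [-2, -2, -18, -18]
drop  [-2, -2, -18]
-     [-2, 16]
over  [-2, 16, -2]
over  [-2, 16, -2, 16]
drop  [-2, 16, -2]
rot   [16, -2, -2]
+     [16, -4]
swap  [-4, 16]
dup   [-4, 16, 16]
drop  [-4, 16]
-     [-20]
-5    [-20, -5]
mod   [0]
drop  []
-8    [-8]
-1    [-8, -1]

2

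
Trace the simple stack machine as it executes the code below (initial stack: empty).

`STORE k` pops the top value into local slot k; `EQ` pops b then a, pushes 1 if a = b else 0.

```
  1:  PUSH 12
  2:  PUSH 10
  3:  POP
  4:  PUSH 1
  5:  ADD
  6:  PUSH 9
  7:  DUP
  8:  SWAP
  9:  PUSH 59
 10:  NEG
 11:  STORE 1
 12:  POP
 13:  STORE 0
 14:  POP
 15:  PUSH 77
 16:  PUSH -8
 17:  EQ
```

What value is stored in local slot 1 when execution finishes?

PUSH 12 : [12]
PUSH 10 : [12, 10]
POP     : [12]
PUSH 1  : [12, 1]
ADD     : [13]
PUSH 9  : [13, 9]
DUP     : [13, 9, 9]
SWAP    : [13, 9, 9]
PUSH 59 : [13, 9, 9, 59]
NEG     : [13, 9, 9, -59]
STORE 1 : [13, 9, 9]
POP     : [13, 9]
STORE 0 : [13]
POP     : []
PUSH 77 : [77]
PUSH -8 : [77, -8]
EQ      : [0]

-59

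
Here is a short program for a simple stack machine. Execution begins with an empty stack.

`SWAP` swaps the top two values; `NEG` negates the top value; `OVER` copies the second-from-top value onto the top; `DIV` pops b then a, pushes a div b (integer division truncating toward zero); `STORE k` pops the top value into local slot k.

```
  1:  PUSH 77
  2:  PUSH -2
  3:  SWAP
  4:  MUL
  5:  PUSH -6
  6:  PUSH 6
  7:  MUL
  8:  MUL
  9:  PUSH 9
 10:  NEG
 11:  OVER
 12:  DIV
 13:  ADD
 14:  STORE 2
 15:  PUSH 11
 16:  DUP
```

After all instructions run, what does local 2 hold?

PUSH 77 -> 77
PUSH -2 -> 77 -2
SWAP    -> -2 77
MUL     -> -154
PUSH -6 -> -154 -6
PUSH 6  -> -154 -6 6
MUL     -> -154 -36
MUL     -> 5544
PUSH 9  -> 5544 9
NEG     -> 5544 -9
OVER    -> 5544 -9 5544
DIV     -> 5544 0
ADD     -> 5544
STORE 2 -> (empty)
PUSH 11 -> 11
DUP     -> 11 11

5544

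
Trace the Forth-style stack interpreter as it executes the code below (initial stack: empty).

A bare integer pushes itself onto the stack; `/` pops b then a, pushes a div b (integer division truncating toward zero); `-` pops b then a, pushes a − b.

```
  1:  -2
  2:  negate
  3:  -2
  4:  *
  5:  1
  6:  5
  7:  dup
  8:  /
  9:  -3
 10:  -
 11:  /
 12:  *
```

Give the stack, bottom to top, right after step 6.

-2     : [-2]
negate : [2]
-2     : [2, -2]
*      : [-4]
1      : [-4, 1]
5      : [-4, 1, 5]

[-4, 1, 5]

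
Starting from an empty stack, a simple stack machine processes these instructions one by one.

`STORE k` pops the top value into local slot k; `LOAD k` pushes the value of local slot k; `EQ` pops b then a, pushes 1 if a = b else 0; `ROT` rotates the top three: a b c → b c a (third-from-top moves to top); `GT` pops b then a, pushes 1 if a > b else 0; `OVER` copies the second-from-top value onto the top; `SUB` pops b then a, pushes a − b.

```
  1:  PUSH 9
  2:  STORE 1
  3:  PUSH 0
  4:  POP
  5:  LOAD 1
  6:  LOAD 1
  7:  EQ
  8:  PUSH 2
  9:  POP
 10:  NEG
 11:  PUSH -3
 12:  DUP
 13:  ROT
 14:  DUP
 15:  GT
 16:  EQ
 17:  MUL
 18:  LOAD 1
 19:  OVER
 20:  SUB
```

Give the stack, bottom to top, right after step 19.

[0, 9, 0]

PUSH 9  → [9]
STORE 1 → []
PUSH 0  → [0]
POP     → []
LOAD 1  → [9]
LOAD 1  → [9, 9]
EQ      → [1]
PUSH 2  → [1, 2]
POP     → [1]
NEG     → [-1]
PUSH -3 → [-1, -3]
DUP     → [-1, -3, -3]
ROT     → [-3, -3, -1]
DUP     → [-3, -3, -1, -1]
GT      → [-3, -3, 0]
EQ      → [-3, 0]
MUL     → [0]
LOAD 1  → [0, 9]
OVER    → [0, 9, 0]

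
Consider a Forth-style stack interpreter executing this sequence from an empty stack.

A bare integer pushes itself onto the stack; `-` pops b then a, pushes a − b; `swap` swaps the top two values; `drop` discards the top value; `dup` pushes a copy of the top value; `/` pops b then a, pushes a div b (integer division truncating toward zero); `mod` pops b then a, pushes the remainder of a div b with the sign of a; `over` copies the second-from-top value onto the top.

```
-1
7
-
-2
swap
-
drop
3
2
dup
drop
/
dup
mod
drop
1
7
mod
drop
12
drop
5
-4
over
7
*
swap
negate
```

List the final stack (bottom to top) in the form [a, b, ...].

[5, 35, 4]

-1     : [-1]
7      : [-1, 7]
-      : [-8]
-2     : [-8, -2]
swap   : [-2, -8]
-      : [6]
drop   : []
3      : [3]
2      : [3, 2]
dup    : [3, 2, 2]
drop   : [3, 2]
/      : [1]
dup    : [1, 1]
mod    : [0]
drop   : []
1      : [1]
7      : [1, 7]
mod    : [1]
drop   : []
12     : [12]
drop   : []
5      : [5]
-4     : [5, -4]
over   : [5, -4, 5]
7      : [5, -4, 5, 7]
*      : [5, -4, 35]
swap   : [5, 35, -4]
negate : [5, 35, 4]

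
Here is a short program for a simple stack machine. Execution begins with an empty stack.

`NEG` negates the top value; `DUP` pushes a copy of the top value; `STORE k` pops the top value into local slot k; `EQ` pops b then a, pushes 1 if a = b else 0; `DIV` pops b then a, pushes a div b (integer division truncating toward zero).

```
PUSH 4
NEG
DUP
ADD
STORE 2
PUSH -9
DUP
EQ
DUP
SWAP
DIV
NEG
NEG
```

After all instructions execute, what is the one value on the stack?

PUSH 4  -> [4]
NEG     -> [-4]
DUP     -> [-4, -4]
ADD     -> [-8]
STORE 2 -> []
PUSH -9 -> [-9]
DUP     -> [-9, -9]
EQ      -> [1]
DUP     -> [1, 1]
SWAP    -> [1, 1]
DIV     -> [1]
NEG     -> [-1]
NEG     -> [1]

1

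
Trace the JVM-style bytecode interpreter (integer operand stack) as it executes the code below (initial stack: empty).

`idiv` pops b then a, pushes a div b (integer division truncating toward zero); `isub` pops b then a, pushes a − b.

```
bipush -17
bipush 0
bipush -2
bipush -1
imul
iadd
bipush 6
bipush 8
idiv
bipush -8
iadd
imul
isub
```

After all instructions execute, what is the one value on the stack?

-1

bipush -17 : -17
bipush 0   : -17 0
bipush -2  : -17 0 -2
bipush -1  : -17 0 -2 -1
imul       : -17 0 2
iadd       : -17 2
bipush 6   : -17 2 6
bipush 8   : -17 2 6 8
idiv       : -17 2 0
bipush -8  : -17 2 0 -8
iadd       : -17 2 -8
imul       : -17 -16
isub       : -1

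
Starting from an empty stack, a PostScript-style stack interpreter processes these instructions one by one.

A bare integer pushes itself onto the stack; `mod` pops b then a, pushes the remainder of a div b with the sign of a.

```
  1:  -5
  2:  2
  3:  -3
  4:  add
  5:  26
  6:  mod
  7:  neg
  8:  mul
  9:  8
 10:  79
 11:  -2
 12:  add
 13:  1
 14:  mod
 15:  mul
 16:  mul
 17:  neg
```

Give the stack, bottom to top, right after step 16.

-5  → -5
2   → -5 2
-3  → -5 2 -3
add → -5 -1
26  → -5 -1 26
mod → -5 -1
neg → -5 1
mul → -5
8   → -5 8
79  → -5 8 79
-2  → -5 8 79 -2
add → -5 8 77
1   → -5 8 77 1
mod → -5 8 0
mul → -5 0
mul → 0

[0]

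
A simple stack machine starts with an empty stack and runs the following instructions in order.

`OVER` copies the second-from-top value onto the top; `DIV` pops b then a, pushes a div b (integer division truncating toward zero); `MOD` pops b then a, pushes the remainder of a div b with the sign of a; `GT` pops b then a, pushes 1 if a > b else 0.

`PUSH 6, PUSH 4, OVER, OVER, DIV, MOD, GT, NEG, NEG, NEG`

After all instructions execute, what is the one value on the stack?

-1

PUSH 6 → [6]
PUSH 4 → [6, 4]
OVER   → [6, 4, 6]
OVER   → [6, 4, 6, 4]
DIV    → [6, 4, 1]
MOD    → [6, 0]
GT     → [1]
NEG    → [-1]
NEG    → [1]
NEG    → [-1]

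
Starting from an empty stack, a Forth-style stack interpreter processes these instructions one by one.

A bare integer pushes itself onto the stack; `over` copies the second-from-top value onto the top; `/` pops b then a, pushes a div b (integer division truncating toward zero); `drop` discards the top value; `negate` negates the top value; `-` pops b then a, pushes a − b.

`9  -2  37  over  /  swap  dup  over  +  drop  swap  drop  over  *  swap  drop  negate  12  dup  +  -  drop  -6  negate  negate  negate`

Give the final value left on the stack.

6

9      : [9]
-2     : [9, -2]
37     : [9, -2, 37]
over   : [9, -2, 37, -2]
/      : [9, -2, -18]
swap   : [9, -18, -2]
dup    : [9, -18, -2, -2]
over   : [9, -18, -2, -2, -2]
+      : [9, -18, -2, -4]
drop   : [9, -18, -2]
swap   : [9, -2, -18]
drop   : [9, -2]
over   : [9, -2, 9]
*      : [9, -18]
swap   : [-18, 9]
drop   : [-18]
negate : [18]
12     : [18, 12]
dup    : [18, 12, 12]
+      : [18, 24]
-      : [-6]
drop   : []
-6     : [-6]
negate : [6]
negate : [-6]
negate : [6]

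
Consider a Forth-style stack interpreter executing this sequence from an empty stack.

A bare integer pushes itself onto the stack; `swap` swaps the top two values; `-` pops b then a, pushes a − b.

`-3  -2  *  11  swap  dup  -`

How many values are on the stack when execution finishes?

-3   → -3
-2   → -3 -2
*    → 6
11   → 6 11
swap → 11 6
dup  → 11 6 6
-    → 11 0

2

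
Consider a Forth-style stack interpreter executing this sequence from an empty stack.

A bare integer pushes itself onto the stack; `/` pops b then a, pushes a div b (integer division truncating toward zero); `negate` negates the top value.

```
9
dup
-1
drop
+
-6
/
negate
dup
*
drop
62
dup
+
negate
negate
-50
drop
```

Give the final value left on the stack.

124

9      → [9]
dup    → [9, 9]
-1     → [9, 9, -1]
drop   → [9, 9]
+      → [18]
-6     → [18, -6]
/      → [-3]
negate → [3]
dup    → [3, 3]
*      → [9]
drop   → []
62     → [62]
dup    → [62, 62]
+      → [124]
negate → [-124]
negate → [124]
-50    → [124, -50]
drop   → [124]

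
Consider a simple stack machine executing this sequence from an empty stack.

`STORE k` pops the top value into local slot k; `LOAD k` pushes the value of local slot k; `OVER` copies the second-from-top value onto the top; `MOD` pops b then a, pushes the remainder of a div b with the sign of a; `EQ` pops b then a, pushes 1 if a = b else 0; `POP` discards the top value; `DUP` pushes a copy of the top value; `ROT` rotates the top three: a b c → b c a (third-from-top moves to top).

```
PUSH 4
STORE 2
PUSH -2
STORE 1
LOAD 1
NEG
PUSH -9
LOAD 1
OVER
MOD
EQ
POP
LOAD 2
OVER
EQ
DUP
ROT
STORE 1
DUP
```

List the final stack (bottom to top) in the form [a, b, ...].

PUSH 4   [4]
STORE 2  []
PUSH -2  [-2]
STORE 1  []
LOAD 1   [-2]
NEG      [2]
PUSH -9  [2, -9]
LOAD 1   [2, -9, -2]
OVER     [2, -9, -2, -9]
MOD      [2, -9, -2]
EQ       [2, 0]
POP      [2]
LOAD 2   [2, 4]
OVER     [2, 4, 2]
EQ       [2, 0]
DUP      [2, 0, 0]
ROT      [0, 0, 2]
STORE 1  [0, 0]
DUP      [0, 0, 0]

[0, 0, 0]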